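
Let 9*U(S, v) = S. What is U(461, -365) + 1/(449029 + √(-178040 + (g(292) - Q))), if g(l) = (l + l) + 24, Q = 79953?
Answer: 92950189445447/1814645702034 - I*√257385/201627300226 ≈ 51.222 - 2.5162e-9*I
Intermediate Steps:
g(l) = 24 + 2*l (g(l) = 2*l + 24 = 24 + 2*l)
U(S, v) = S/9
U(461, -365) + 1/(449029 + √(-178040 + (g(292) - Q))) = (⅑)*461 + 1/(449029 + √(-178040 + ((24 + 2*292) - 1*79953))) = 461/9 + 1/(449029 + √(-178040 + ((24 + 584) - 79953))) = 461/9 + 1/(449029 + √(-178040 + (608 - 79953))) = 461/9 + 1/(449029 + √(-178040 - 79345)) = 461/9 + 1/(449029 + √(-257385)) = 461/9 + 1/(449029 + I*√257385)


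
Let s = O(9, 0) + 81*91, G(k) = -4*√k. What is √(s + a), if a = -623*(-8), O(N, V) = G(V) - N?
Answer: √12346 ≈ 111.11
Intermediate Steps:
O(N, V) = -N - 4*√V (O(N, V) = -4*√V - N = -N - 4*√V)
s = 7362 (s = (-1*9 - 4*√0) + 81*91 = (-9 - 4*0) + 7371 = (-9 + 0) + 7371 = -9 + 7371 = 7362)
a = 4984
√(s + a) = √(7362 + 4984) = √12346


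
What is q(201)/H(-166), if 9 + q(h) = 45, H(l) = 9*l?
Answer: -2/83 ≈ -0.024096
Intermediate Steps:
q(h) = 36 (q(h) = -9 + 45 = 36)
q(201)/H(-166) = 36/((9*(-166))) = 36/(-1494) = 36*(-1/1494) = -2/83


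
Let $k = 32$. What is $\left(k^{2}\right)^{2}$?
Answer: $1048576$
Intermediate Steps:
$\left(k^{2}\right)^{2} = \left(32^{2}\right)^{2} = 1024^{2} = 1048576$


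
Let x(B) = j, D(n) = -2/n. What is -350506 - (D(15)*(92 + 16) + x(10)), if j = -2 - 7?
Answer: -1752413/5 ≈ -3.5048e+5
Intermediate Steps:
j = -9
x(B) = -9
-350506 - (D(15)*(92 + 16) + x(10)) = -350506 - ((-2/15)*(92 + 16) - 9) = -350506 - (-2*1/15*108 - 9) = -350506 - (-2/15*108 - 9) = -350506 - (-72/5 - 9) = -350506 - 1*(-117/5) = -350506 + 117/5 = -1752413/5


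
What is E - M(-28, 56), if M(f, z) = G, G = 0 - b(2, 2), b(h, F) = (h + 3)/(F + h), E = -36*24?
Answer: -3451/4 ≈ -862.75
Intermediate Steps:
E = -864
b(h, F) = (3 + h)/(F + h)
G = -5/4 (G = 0 - (3 + 2)/(2 + 2) = 0 - 5/4 = -5/4 ≈ -1.2500)
M(f, z) = -5/4
E - M(-28, 56) = -864 - 1*(-5/4) = -864 + 5/4 = -3451/4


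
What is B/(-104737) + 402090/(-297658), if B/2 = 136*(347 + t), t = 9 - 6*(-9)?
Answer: -2214956485/916935469 ≈ -2.4156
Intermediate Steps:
t = 63 (t = 9 + 54 = 63)
B = 111520 (B = 2*(136*(347 + 63)) = 2*(136*410) = 2*55760 = 111520)
B/(-104737) + 402090/(-297658) = 111520/(-104737) + 402090/(-297658) = 111520*(-1/104737) + 402090*(-1/297658) = -6560/6161 - 201045/148829 = -2214956485/916935469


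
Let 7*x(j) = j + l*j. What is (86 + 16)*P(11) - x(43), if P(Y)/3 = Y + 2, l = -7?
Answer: 28104/7 ≈ 4014.9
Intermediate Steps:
P(Y) = 6 + 3*Y (P(Y) = 3*(Y + 2) = 3*(2 + Y) = 6 + 3*Y)
x(j) = -6*j/7 (x(j) = (j - 7*j)/7 = (-6*j)/7 = -6*j/7)
(86 + 16)*P(11) - x(43) = (86 + 16)*(6 + 3*11) - (-6)*43/7 = 102*(6 + 33) - 1*(-258/7) = 102*39 + 258/7 = 3978 + 258/7 = 28104/7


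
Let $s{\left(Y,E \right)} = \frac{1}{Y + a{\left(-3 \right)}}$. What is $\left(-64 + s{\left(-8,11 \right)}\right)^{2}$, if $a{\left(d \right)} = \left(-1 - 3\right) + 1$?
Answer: $\frac{497025}{121} \approx 4107.6$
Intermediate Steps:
$a{\left(d \right)} = -3$ ($a{\left(d \right)} = -4 + 1 = -3$)
$s{\left(Y,E \right)} = \frac{1}{-3 + Y}$ ($s{\left(Y,E \right)} = \frac{1}{Y - 3} = \frac{1}{-3 + Y}$)
$\left(-64 + s{\left(-8,11 \right)}\right)^{2} = \left(-64 + \frac{1}{-3 - 8}\right)^{2} = \left(-64 + \frac{1}{-11}\right)^{2} = \left(-64 - \frac{1}{11}\right)^{2} = \left(- \frac{705}{11}\right)^{2} = \frac{497025}{121}$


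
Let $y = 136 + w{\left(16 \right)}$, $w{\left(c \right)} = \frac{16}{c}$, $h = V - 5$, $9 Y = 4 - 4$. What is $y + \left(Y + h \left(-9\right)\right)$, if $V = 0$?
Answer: $182$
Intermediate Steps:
$Y = 0$ ($Y = \frac{4 - 4}{9} = \frac{1}{9} \cdot 0 = 0$)
$h = -5$ ($h = 0 - 5 = -5$)
$y = 137$ ($y = 136 + \frac{16}{16} = 136 + 16 \cdot \frac{1}{16} = 136 + 1 = 137$)
$y + \left(Y + h \left(-9\right)\right) = 137 + \left(0 - -45\right) = 137 + \left(0 + 45\right) = 137 + 45 = 182$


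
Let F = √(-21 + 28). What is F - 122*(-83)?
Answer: 10126 + √7 ≈ 10129.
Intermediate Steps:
F = √7 ≈ 2.6458
F - 122*(-83) = √7 - 122*(-83) = √7 + 10126 = 10126 + √7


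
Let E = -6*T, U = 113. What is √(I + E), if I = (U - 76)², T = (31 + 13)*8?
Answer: I*√743 ≈ 27.258*I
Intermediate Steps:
T = 352 (T = 44*8 = 352)
E = -2112 (E = -6*352 = -2112)
I = 1369 (I = (113 - 76)² = 37² = 1369)
√(I + E) = √(1369 - 2112) = √(-743) = I*√743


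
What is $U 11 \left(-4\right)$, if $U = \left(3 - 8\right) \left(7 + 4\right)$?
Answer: $2420$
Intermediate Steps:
$U = -55$ ($U = \left(-5\right) 11 = -55$)
$U 11 \left(-4\right) = \left(-55\right) 11 \left(-4\right) = \left(-605\right) \left(-4\right) = 2420$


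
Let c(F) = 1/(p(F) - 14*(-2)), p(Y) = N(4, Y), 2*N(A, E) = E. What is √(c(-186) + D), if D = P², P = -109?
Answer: 2*√12549290/65 ≈ 109.00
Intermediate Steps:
N(A, E) = E/2
p(Y) = Y/2
c(F) = 1/(28 + F/2) (c(F) = 1/(F/2 - 14*(-2)) = 1/(F/2 + 28) = 1/(28 + F/2))
D = 11881 (D = (-109)² = 11881)
√(c(-186) + D) = √(2/(56 - 186) + 11881) = √(2/(-130) + 11881) = √(2*(-1/130) + 11881) = √(-1/65 + 11881) = √(772264/65) = 2*√12549290/65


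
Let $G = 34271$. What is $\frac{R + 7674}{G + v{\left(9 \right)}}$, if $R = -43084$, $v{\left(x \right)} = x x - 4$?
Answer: $- \frac{17705}{17174} \approx -1.0309$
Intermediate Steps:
$v{\left(x \right)} = -4 + x^{2}$ ($v{\left(x \right)} = x^{2} - 4 = -4 + x^{2}$)
$\frac{R + 7674}{G + v{\left(9 \right)}} = \frac{-43084 + 7674}{34271 - \left(4 - 9^{2}\right)} = - \frac{35410}{34271 + \left(-4 + 81\right)} = - \frac{35410}{34271 + 77} = - \frac{35410}{34348} = \left(-35410\right) \frac{1}{34348} = - \frac{17705}{17174}$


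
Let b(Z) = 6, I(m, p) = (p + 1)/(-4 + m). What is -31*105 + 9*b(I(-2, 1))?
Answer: -3201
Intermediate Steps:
I(m, p) = (1 + p)/(-4 + m)
-31*105 + 9*b(I(-2, 1)) = -31*105 + 9*6 = -3255 + 54 = -3201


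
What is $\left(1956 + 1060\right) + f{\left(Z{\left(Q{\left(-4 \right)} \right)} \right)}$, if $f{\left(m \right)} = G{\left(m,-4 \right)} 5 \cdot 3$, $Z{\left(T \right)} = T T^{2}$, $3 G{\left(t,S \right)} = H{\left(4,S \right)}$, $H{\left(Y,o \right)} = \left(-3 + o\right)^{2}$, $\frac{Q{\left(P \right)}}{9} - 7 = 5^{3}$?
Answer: $3261$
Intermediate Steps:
$Q{\left(P \right)} = 1188$ ($Q{\left(P \right)} = 63 + 9 \cdot 5^{3} = 63 + 9 \cdot 125 = 63 + 1125 = 1188$)
$G{\left(t,S \right)} = \frac{\left(-3 + S\right)^{2}}{3}$
$Z{\left(T \right)} = T^{3}$
$f{\left(m \right)} = 245$ ($f{\left(m \right)} = \frac{\left(-3 - 4\right)^{2}}{3} \cdot 5 \cdot 3 = \frac{\left(-7\right)^{2}}{3} \cdot 5 \cdot 3 = \frac{1}{3} \cdot 49 \cdot 5 \cdot 3 = \frac{49}{3} \cdot 5 \cdot 3 = \frac{245}{3} \cdot 3 = 245$)
$\left(1956 + 1060\right) + f{\left(Z{\left(Q{\left(-4 \right)} \right)} \right)} = \left(1956 + 1060\right) + 245 = 3016 + 245 = 3261$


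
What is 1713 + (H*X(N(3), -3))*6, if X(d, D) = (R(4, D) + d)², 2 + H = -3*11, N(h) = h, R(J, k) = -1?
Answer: 873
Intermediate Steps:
H = -35 (H = -2 - 3*11 = -2 - 33 = -35)
X(d, D) = (-1 + d)²
1713 + (H*X(N(3), -3))*6 = 1713 - 35*(-1 + 3)²*6 = 1713 - 35*2²*6 = 1713 - 35*4*6 = 1713 - 140*6 = 1713 - 840 = 873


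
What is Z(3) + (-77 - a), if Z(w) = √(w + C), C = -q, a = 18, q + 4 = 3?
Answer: -93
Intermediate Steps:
q = -1 (q = -4 + 3 = -1)
C = 1 (C = -1*(-1) = 1)
Z(w) = √(1 + w) (Z(w) = √(w + 1) = √(1 + w))
Z(3) + (-77 - a) = √(1 + 3) + (-77 - 1*18) = √4 + (-77 - 18) = 2 - 95 = -93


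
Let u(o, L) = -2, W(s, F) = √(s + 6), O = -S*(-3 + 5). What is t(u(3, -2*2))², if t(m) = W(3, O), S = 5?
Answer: 9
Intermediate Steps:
O = -10 (O = -5*(-3 + 5) = -5*2 = -1*10 = -10)
W(s, F) = √(6 + s)
t(m) = 3 (t(m) = √(6 + 3) = √9 = 3)
t(u(3, -2*2))² = 3² = 9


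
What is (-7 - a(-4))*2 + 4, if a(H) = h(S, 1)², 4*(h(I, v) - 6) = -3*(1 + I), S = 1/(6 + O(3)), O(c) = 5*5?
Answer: -62098/961 ≈ -64.618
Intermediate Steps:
O(c) = 25
S = 1/31 (S = 1/(6 + 25) = 1/31 ≈ 0.032258)
h(I, v) = 21/4 - 3*I/4 (h(I, v) = 6 + (-3*(1 + I))/4 = 6 + (-3 - 3*I)/4 = 6 + (-¾ - 3*I/4) = 21/4 - 3*I/4)
a(H) = 26244/961 (a(H) = (21/4 - ¾*1/31)² = (21/4 - 3/124)² = (162/31)² = 26244/961)
(-7 - a(-4))*2 + 4 = (-7 - 1*26244/961)*2 + 4 = (-7 - 26244/961)*2 + 4 = -32971/961*2 + 4 = -65942/961 + 4 = -62098/961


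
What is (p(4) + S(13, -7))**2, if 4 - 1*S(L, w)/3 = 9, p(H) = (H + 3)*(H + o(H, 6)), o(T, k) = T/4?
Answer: 400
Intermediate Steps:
o(T, k) = T/4 (o(T, k) = T*(1/4) = T/4)
p(H) = 5*H*(3 + H)/4 (p(H) = (H + 3)*(H + H/4) = (3 + H)*(5*H/4) = 5*H*(3 + H)/4)
S(L, w) = -15 (S(L, w) = 12 - 3*9 = 12 - 27 = -15)
(p(4) + S(13, -7))**2 = ((5/4)*4*(3 + 4) - 15)**2 = ((5/4)*4*7 - 15)**2 = (35 - 15)**2 = 20**2 = 400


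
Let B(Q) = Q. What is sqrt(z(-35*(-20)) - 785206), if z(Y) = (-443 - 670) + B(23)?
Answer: 2*I*sqrt(196574) ≈ 886.73*I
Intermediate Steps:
z(Y) = -1090 (z(Y) = (-443 - 670) + 23 = -1113 + 23 = -1090)
sqrt(z(-35*(-20)) - 785206) = sqrt(-1090 - 785206) = sqrt(-786296) = 2*I*sqrt(196574)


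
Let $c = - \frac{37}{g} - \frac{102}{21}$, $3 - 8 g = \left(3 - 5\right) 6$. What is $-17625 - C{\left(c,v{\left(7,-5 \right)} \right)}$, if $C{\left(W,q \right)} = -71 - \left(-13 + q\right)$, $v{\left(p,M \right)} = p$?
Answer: $-17560$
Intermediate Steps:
$g = \frac{15}{8}$ ($g = \frac{3}{8} - \frac{\left(3 - 5\right) 6}{8} = \frac{3}{8} - \frac{\left(-2\right) 6}{8} = \frac{3}{8} - - \frac{3}{2} = \frac{3}{8} + \frac{3}{2} = \frac{15}{8} \approx 1.875$)
$c = - \frac{2582}{105}$ ($c = - \frac{37}{\frac{15}{8}} - \frac{102}{21} = \left(-37\right) \frac{8}{15} - \frac{34}{7} = - \frac{296}{15} - \frac{34}{7} = - \frac{2582}{105} \approx -24.59$)
$C{\left(W,q \right)} = -58 - q$ ($C{\left(W,q \right)} = -71 - \left(-13 + q\right) = -58 - q$)
$-17625 - C{\left(c,v{\left(7,-5 \right)} \right)} = -17625 - \left(-58 - 7\right) = -17625 - -65 = -17625 + 65 = -17560$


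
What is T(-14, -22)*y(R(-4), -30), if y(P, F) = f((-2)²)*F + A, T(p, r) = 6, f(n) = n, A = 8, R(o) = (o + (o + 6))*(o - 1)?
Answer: -672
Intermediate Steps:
R(o) = (-1 + o)*(6 + 2*o) (R(o) = (o + (6 + o))*(-1 + o) = (6 + 2*o)*(-1 + o) = (-1 + o)*(6 + 2*o))
y(P, F) = 8 + 4*F (y(P, F) = (-2)²*F + 8 = 4*F + 8 = 8 + 4*F)
T(-14, -22)*y(R(-4), -30) = 6*(8 + 4*(-30)) = 6*(8 - 120) = 6*(-112) = -672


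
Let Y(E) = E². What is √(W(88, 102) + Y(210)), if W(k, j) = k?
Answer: 2*√11047 ≈ 210.21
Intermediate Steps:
√(W(88, 102) + Y(210)) = √(88 + 210²) = √(88 + 44100) = √44188 = 2*√11047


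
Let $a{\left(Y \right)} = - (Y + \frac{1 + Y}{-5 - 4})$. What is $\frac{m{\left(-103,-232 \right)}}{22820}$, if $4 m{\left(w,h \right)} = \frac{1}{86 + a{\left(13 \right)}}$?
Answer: $\frac{9}{61248880} \approx 1.4694 \cdot 10^{-7}$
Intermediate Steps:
$a{\left(Y \right)} = \frac{1}{9} - \frac{8 Y}{9}$ ($a{\left(Y \right)} = - (Y + \frac{1 + Y}{-9}) = - (Y + \left(1 + Y\right) \left(- \frac{1}{9}\right)) = - (Y - \left(\frac{1}{9} + \frac{Y}{9}\right)) = - (- \frac{1}{9} + \frac{8 Y}{9}) = \frac{1}{9} - \frac{8 Y}{9}$)
$m{\left(w,h \right)} = \frac{9}{2684}$ ($m{\left(w,h \right)} = \frac{1}{4 \left(86 + \left(\frac{1}{9} - \frac{104}{9}\right)\right)} = \frac{1}{4 \left(86 - \frac{103}{9}\right)} = \frac{1}{4 \cdot \frac{671}{9}} = \frac{1}{4} \cdot \frac{9}{671} = \frac{9}{2684}$)
$\frac{m{\left(-103,-232 \right)}}{22820} = \frac{9}{2684 \cdot 22820} = \frac{9}{2684} \cdot \frac{1}{22820} = \frac{9}{61248880}$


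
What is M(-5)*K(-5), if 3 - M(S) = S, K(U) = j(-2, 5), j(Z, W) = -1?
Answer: -8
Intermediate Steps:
K(U) = -1
M(S) = 3 - S
M(-5)*K(-5) = (3 - 1*(-5))*(-1) = (3 + 5)*(-1) = 8*(-1) = -8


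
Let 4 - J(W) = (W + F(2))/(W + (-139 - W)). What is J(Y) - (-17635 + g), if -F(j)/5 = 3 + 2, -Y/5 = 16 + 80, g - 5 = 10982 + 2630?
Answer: 558553/139 ≈ 4018.4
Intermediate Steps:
g = 13617 (g = 5 + (10982 + 2630) = 5 + 13612 = 13617)
Y = -480 (Y = -5*(16 + 80) = -5*96 = -480)
F(j) = -25 (F(j) = -5*(3 + 2) = -5*5 = -25)
J(W) = 531/139 + W/139 (J(W) = 4 - (W - 25)/(W + (-139 - W)) = 4 - (-25 + W)/(-139) = 4 - (-25 + W)*(-1)/139 = 4 - (25/139 - W/139) = 4 + (-25/139 + W/139) = 531/139 + W/139)
J(Y) - (-17635 + g) = (531/139 + (1/139)*(-480)) - (-17635 + 13617) = (531/139 - 480/139) - 1*(-4018) = 51/139 + 4018 = 558553/139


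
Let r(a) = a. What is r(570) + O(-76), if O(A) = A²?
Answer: 6346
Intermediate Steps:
r(570) + O(-76) = 570 + (-76)² = 570 + 5776 = 6346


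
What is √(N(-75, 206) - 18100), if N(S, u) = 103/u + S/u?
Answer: I*√192021458/103 ≈ 134.54*I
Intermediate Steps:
√(N(-75, 206) - 18100) = √((103 - 75)/206 - 18100) = √((1/206)*28 - 18100) = √(14/103 - 18100) = √(-1864286/103) = I*√192021458/103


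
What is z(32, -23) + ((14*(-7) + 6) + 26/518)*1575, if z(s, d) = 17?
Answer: -5357746/37 ≈ -1.4480e+5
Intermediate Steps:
z(32, -23) + ((14*(-7) + 6) + 26/518)*1575 = 17 + ((14*(-7) + 6) + 26/518)*1575 = 17 + ((-98 + 6) + 26*(1/518))*1575 = 17 + (-92 + 13/259)*1575 = 17 - 23815/259*1575 = 17 - 5358375/37 = -5357746/37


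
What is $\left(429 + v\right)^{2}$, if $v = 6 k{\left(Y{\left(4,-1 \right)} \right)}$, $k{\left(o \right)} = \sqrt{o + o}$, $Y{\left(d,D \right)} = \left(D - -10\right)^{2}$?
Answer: $189873 + 46332 \sqrt{2} \approx 2.554 \cdot 10^{5}$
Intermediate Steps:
$Y{\left(d,D \right)} = \left(10 + D\right)^{2}$ ($Y{\left(d,D \right)} = \left(D + 10\right)^{2} = \left(10 + D\right)^{2}$)
$k{\left(o \right)} = \sqrt{2} \sqrt{o}$ ($k{\left(o \right)} = \sqrt{2 o} = \sqrt{2} \sqrt{o}$)
$v = 54 \sqrt{2}$ ($v = 6 \sqrt{2} \sqrt{\left(10 - 1\right)^{2}} = 6 \sqrt{2} \sqrt{9^{2}} = 6 \sqrt{2} \sqrt{81} = 6 \sqrt{2} \cdot 9 = 6 \cdot 9 \sqrt{2} = 54 \sqrt{2} \approx 76.368$)
$\left(429 + v\right)^{2} = \left(429 + 54 \sqrt{2}\right)^{2}$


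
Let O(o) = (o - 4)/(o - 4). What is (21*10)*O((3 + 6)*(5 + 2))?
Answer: 210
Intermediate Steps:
O(o) = 1 (O(o) = (-4 + o)/(-4 + o) = 1)
(21*10)*O((3 + 6)*(5 + 2)) = (21*10)*1 = 210*1 = 210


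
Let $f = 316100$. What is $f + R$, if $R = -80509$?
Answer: $235591$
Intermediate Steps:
$f + R = 316100 - 80509 = 235591$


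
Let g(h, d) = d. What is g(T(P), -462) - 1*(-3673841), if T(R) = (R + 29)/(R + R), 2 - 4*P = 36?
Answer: 3673379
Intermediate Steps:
P = -17/2 (P = ½ - ¼*36 = ½ - 9 = -17/2 ≈ -8.5000)
T(R) = (29 + R)/(2*R) (T(R) = (29 + R)/((2*R)) = (29 + R)*(1/(2*R)) = (29 + R)/(2*R))
g(T(P), -462) - 1*(-3673841) = -462 - 1*(-3673841) = -462 + 3673841 = 3673379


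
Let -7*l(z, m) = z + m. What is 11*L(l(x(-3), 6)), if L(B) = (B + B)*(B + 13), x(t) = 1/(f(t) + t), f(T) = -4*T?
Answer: -924440/3969 ≈ -232.92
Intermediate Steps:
x(t) = -1/(3*t) (x(t) = 1/(-4*t + t) = 1/(-3*t) = -1/(3*t))
l(z, m) = -m/7 - z/7 (l(z, m) = -(z + m)/7 = -(m + z)/7 = -m/7 - z/7)
L(B) = 2*B*(13 + B) (L(B) = (2*B)*(13 + B) = 2*B*(13 + B))
11*L(l(x(-3), 6)) = 11*(2*(-⅐*6 - (-1)/(21*(-3)))*(13 + (-⅐*6 - (-1)/(21*(-3))))) = 11*(2*(-6/7 - (-1)*(-1)/(21*3))*(13 + (-6/7 - (-1)*(-1)/(21*3)))) = 11*(2*(-6/7 - ⅐*⅑)*(13 + (-6/7 - ⅐*⅑))) = 11*(2*(-6/7 - 1/63)*(13 + (-6/7 - 1/63))) = 11*(2*(-55/63)*(13 - 55/63)) = 11*(2*(-55/63)*(764/63)) = 11*(-84040/3969) = -924440/3969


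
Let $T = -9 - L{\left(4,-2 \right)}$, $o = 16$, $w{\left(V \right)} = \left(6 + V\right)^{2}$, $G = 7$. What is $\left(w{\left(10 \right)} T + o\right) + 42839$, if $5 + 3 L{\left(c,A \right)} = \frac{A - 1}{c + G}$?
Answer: $\frac{1353031}{33} \approx 41001.0$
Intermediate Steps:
$L{\left(c,A \right)} = - \frac{5}{3} + \frac{-1 + A}{3 \left(7 + c\right)}$ ($L{\left(c,A \right)} = - \frac{5}{3} + \frac{\left(A - 1\right) \frac{1}{c + 7}}{3} = - \frac{5}{3} + \frac{\left(-1 + A\right) \frac{1}{7 + c}}{3} = - \frac{5}{3} + \frac{\frac{1}{7 + c} \left(-1 + A\right)}{3} = - \frac{5}{3} + \frac{-1 + A}{3 \left(7 + c\right)}$)
$T = - \frac{239}{33}$ ($T = -9 - \frac{-36 - 2 - 20}{3 \left(7 + 4\right)} = -9 - \frac{-36 - 2 - 20}{3 \cdot 11} = -9 - \frac{1}{3} \cdot \frac{1}{11} \left(-58\right) = -9 - - \frac{58}{33} = -9 + \frac{58}{33} = - \frac{239}{33} \approx -7.2424$)
$\left(w{\left(10 \right)} T + o\right) + 42839 = \left(\left(6 + 10\right)^{2} \left(- \frac{239}{33}\right) + 16\right) + 42839 = \left(16^{2} \left(- \frac{239}{33}\right) + 16\right) + 42839 = \left(256 \left(- \frac{239}{33}\right) + 16\right) + 42839 = \left(- \frac{61184}{33} + 16\right) + 42839 = - \frac{60656}{33} + 42839 = \frac{1353031}{33}$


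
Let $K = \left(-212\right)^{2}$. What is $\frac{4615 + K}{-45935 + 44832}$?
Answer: $- \frac{49559}{1103} \approx -44.931$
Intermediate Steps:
$K = 44944$
$\frac{4615 + K}{-45935 + 44832} = \frac{4615 + 44944}{-45935 + 44832} = \frac{49559}{-1103} = 49559 \left(- \frac{1}{1103}\right) = - \frac{49559}{1103}$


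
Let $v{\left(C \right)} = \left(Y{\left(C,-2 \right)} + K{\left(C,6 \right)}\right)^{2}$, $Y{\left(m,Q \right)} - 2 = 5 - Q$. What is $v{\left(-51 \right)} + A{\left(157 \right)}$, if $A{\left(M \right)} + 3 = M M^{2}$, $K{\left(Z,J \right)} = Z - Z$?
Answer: $3869971$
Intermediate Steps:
$Y{\left(m,Q \right)} = 7 - Q$ ($Y{\left(m,Q \right)} = 2 - \left(-5 + Q\right) = 7 - Q$)
$K{\left(Z,J \right)} = 0$
$A{\left(M \right)} = -3 + M^{3}$ ($A{\left(M \right)} = -3 + M M^{2} = -3 + M^{3}$)
$v{\left(C \right)} = 81$ ($v{\left(C \right)} = \left(\left(7 - -2\right) + 0\right)^{2} = \left(\left(7 + 2\right) + 0\right)^{2} = \left(9 + 0\right)^{2} = 9^{2} = 81$)
$v{\left(-51 \right)} + A{\left(157 \right)} = 81 - \left(3 - 157^{3}\right) = 81 + \left(-3 + 3869893\right) = 81 + 3869890 = 3869971$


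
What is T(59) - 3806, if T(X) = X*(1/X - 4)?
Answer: -4041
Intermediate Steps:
T(X) = X*(-4 + 1/X)
T(59) - 3806 = (1 - 4*59) - 3806 = (1 - 236) - 3806 = -235 - 3806 = -4041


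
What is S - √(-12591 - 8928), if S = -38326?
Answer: -38326 - 3*I*√2391 ≈ -38326.0 - 146.69*I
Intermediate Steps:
S - √(-12591 - 8928) = -38326 - √(-12591 - 8928) = -38326 - √(-21519) = -38326 - 3*I*√2391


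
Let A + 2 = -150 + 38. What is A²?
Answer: 12996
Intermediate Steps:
A = -114 (A = -2 + (-150 + 38) = -2 - 112 = -114)
A² = (-114)² = 12996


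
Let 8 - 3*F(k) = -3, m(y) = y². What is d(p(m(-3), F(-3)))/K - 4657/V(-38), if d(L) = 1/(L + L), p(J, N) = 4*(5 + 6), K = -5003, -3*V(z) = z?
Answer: -3075464191/8365016 ≈ -367.66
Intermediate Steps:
V(z) = -z/3
F(k) = 11/3 (F(k) = 8/3 - ⅓*(-3) = 8/3 + 1 = 11/3)
p(J, N) = 44 (p(J, N) = 4*11 = 44)
d(L) = 1/(2*L)
d(p(m(-3), F(-3)))/K - 4657/V(-38) = ((½)/44)/(-5003) - 4657/((-⅓*(-38))) = ((½)*(1/44))*(-1/5003) - 4657/38/3 = (1/88)*(-1/5003) - 4657*3/38 = -1/440264 - 13971/38 = -3075464191/8365016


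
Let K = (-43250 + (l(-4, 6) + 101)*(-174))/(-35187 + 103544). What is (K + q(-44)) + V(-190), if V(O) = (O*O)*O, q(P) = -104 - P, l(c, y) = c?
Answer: -468864824548/68357 ≈ -6.8591e+6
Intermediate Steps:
V(O) = O**3 (V(O) = O**2*O = O**3)
K = -60128/68357 (K = (-43250 + (-4 + 101)*(-174))/(-35187 + 103544) = (-43250 + 97*(-174))/68357 = (-43250 - 16878)*(1/68357) = -60128*1/68357 = -60128/68357 ≈ -0.87962)
(K + q(-44)) + V(-190) = (-60128/68357 + (-104 - 1*(-44))) + (-190)**3 = (-60128/68357 + (-104 + 44)) - 6859000 = (-60128/68357 - 60) - 6859000 = -4161548/68357 - 6859000 = -468864824548/68357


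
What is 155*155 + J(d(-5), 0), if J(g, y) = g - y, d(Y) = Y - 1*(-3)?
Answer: 24023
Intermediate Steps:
d(Y) = 3 + Y (d(Y) = Y + 3 = 3 + Y)
155*155 + J(d(-5), 0) = 155*155 + ((3 - 5) - 1*0) = 24025 + (-2 + 0) = 24025 - 2 = 24023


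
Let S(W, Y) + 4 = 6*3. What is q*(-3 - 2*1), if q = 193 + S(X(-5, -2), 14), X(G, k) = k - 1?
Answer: -1035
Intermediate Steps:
X(G, k) = -1 + k
S(W, Y) = 14 (S(W, Y) = -4 + 6*3 = -4 + 18 = 14)
q = 207 (q = 193 + 14 = 207)
q*(-3 - 2*1) = 207*(-3 - 2*1) = 207*(-3 - 2) = 207*(-5) = -1035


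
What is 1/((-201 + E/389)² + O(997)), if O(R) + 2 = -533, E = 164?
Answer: 151321/6006943890 ≈ 2.5191e-5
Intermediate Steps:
O(R) = -535 (O(R) = -2 - 533 = -535)
1/((-201 + E/389)² + O(997)) = 1/((-201 + 164/389)² - 535) = 1/((-78025/389)² - 535) = 1/(6087900625/151321 - 535) = 1/(6006943890/151321) = 151321/6006943890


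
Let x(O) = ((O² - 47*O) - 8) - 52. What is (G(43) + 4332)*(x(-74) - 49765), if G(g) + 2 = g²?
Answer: -252541909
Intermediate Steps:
x(O) = -60 + O² - 47*O (x(O) = (-8 + O² - 47*O) - 52 = -60 + O² - 47*O)
G(g) = -2 + g²
(G(43) + 4332)*(x(-74) - 49765) = ((-2 + 43²) + 4332)*((-60 + (-74)² - 47*(-74)) - 49765) = ((-2 + 1849) + 4332)*((-60 + 5476 + 3478) - 49765) = (1847 + 4332)*(8894 - 49765) = 6179*(-40871) = -252541909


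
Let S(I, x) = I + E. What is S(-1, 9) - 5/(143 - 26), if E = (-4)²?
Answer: 1750/117 ≈ 14.957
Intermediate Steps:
E = 16
S(I, x) = 16 + I (S(I, x) = I + 16 = 16 + I)
S(-1, 9) - 5/(143 - 26) = (16 - 1) - 5/(143 - 26) = 15 - 5/117 = 1750/117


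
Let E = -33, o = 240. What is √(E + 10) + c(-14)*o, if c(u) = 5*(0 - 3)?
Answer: -3600 + I*√23 ≈ -3600.0 + 4.7958*I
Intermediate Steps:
c(u) = -15 (c(u) = 5*(-3) = -15)
√(E + 10) + c(-14)*o = √(-33 + 10) - 15*240 = √(-23) - 3600 = I*√23 - 3600 = -3600 + I*√23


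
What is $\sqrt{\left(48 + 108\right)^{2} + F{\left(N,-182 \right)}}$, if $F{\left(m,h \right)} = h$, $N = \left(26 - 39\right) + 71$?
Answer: $\sqrt{24154} \approx 155.42$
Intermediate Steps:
$N = 58$ ($N = -13 + 71 = 58$)
$\sqrt{\left(48 + 108\right)^{2} + F{\left(N,-182 \right)}} = \sqrt{\left(48 + 108\right)^{2} - 182} = \sqrt{156^{2} - 182} = \sqrt{24336 - 182} = \sqrt{24154}$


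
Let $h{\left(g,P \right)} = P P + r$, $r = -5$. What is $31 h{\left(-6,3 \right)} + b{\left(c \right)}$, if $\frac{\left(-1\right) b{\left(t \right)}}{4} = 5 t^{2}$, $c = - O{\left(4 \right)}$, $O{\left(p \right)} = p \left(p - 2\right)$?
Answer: $-1156$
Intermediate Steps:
$O{\left(p \right)} = p \left(-2 + p\right)$
$c = -8$ ($c = - 4 \left(-2 + 4\right) = - 4 \cdot 2 = \left(-1\right) 8 = -8$)
$b{\left(t \right)} = - 20 t^{2}$ ($b{\left(t \right)} = - 4 \cdot 5 t^{2} = - 20 t^{2}$)
$h{\left(g,P \right)} = -5 + P^{2}$ ($h{\left(g,P \right)} = P P - 5 = P^{2} - 5 = -5 + P^{2}$)
$31 h{\left(-6,3 \right)} + b{\left(c \right)} = 31 \left(-5 + 3^{2}\right) - 20 \left(-8\right)^{2} = 31 \left(-5 + 9\right) - 1280 = 31 \cdot 4 - 1280 = 124 - 1280 = -1156$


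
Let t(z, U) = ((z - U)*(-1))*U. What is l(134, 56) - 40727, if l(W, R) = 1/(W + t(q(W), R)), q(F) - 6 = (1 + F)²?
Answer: -41446483183/1017666 ≈ -40727.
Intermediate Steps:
q(F) = 6 + (1 + F)²
t(z, U) = U*(U - z) (t(z, U) = (U - z)*U = U*(U - z))
l(W, R) = 1/(W + R*(-6 + R - (1 + W)²)) (l(W, R) = 1/(W + R*(R - (6 + (1 + W)²))) = 1/(W + R*(R + (-6 - (1 + W)²))) = 1/(W + R*(-6 + R - (1 + W)²)))
l(134, 56) - 40727 = -1/(-1*134 + 56*(6 + (1 + 134)² - 1*56)) - 40727 = -1/(-134 + 56*(6 + 135² - 56)) - 40727 = -1/(-134 + 56*(6 + 18225 - 56)) - 40727 = -1/(-134 + 56*18175) - 40727 = -1/(-134 + 1017800) - 40727 = -1/1017666 - 40727 = -41446483183/1017666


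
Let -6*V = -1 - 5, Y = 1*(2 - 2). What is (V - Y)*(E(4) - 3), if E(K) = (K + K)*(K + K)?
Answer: 61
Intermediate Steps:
Y = 0 (Y = 1*0 = 0)
V = 1 (V = -(-1 - 5)/6 = -⅙*(-6) = 1)
E(K) = 4*K² (E(K) = (2*K)*(2*K) = 4*K²)
(V - Y)*(E(4) - 3) = (1 - 1*0)*(4*4² - 3) = (1 + 0)*(4*16 - 3) = 1*(64 - 3) = 1*61 = 61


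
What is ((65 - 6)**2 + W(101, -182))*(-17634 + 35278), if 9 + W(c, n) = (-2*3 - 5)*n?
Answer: 96583256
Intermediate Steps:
W(c, n) = -9 - 11*n (W(c, n) = -9 + (-2*3 - 5)*n = -9 + (-6 - 5)*n = -9 - 11*n)
((65 - 6)**2 + W(101, -182))*(-17634 + 35278) = ((65 - 6)**2 + (-9 - 11*(-182)))*(-17634 + 35278) = (59**2 + (-9 + 2002))*17644 = (3481 + 1993)*17644 = 5474*17644 = 96583256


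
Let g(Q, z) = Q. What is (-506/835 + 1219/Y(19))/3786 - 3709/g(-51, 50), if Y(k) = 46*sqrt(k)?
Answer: 1954212164/26871135 + 53*sqrt(19)/143868 ≈ 72.727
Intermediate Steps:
(-506/835 + 1219/Y(19))/3786 - 3709/g(-51, 50) = (-506/835 + 1219/((46*sqrt(19))))/3786 - 3709/(-51) = (-506*1/835 + 1219*(sqrt(19)/874))*(1/3786) - 3709*(-1/51) = (-506/835 + 53*sqrt(19)/38)*(1/3786) + 3709/51 = (-253/1580655 + 53*sqrt(19)/143868) + 3709/51 = 1954212164/26871135 + 53*sqrt(19)/143868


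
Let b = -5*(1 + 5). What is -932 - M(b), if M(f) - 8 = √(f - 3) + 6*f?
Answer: -760 - I*√33 ≈ -760.0 - 5.7446*I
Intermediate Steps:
b = -30 (b = -5*6 = -30)
M(f) = 8 + √(-3 + f) + 6*f (M(f) = 8 + (√(f - 3) + 6*f) = 8 + (√(-3 + f) + 6*f) = 8 + √(-3 + f) + 6*f)
-932 - M(b) = -932 - (8 + √(-3 - 30) + 6*(-30)) = -932 - (8 + √(-33) - 180) = -932 - (8 + I*√33 - 180) = -932 - (-172 + I*√33) = -932 + (172 - I*√33) = -760 - I*√33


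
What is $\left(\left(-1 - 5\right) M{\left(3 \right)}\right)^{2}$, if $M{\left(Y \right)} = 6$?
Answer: $1296$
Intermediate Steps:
$\left(\left(-1 - 5\right) M{\left(3 \right)}\right)^{2} = \left(\left(-1 - 5\right) 6\right)^{2} = \left(\left(-6\right) 6\right)^{2} = \left(-36\right)^{2} = 1296$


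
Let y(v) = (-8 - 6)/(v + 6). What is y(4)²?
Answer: 49/25 ≈ 1.9600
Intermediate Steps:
y(v) = -14/(6 + v)
y(4)² = (-14/(6 + 4))² = (-14/10)² = (-14*⅒)² = (-7/5)² = 49/25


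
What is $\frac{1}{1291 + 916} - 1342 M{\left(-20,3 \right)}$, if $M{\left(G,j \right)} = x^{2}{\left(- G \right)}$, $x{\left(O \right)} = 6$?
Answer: $- \frac{106624583}{2207} \approx -48312.0$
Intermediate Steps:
$M{\left(G,j \right)} = 36$ ($M{\left(G,j \right)} = 6^{2} = 36$)
$\frac{1}{1291 + 916} - 1342 M{\left(-20,3 \right)} = \frac{1}{1291 + 916} - 48312 = \frac{1}{2207} - 48312 = - \frac{106624583}{2207}$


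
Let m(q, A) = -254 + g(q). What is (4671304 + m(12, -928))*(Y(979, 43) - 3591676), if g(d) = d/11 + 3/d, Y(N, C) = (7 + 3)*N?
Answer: -33462346806567/2 ≈ -1.6731e+13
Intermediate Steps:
Y(N, C) = 10*N
g(d) = 3/d + d/11 (g(d) = d*(1/11) + 3/d = d/11 + 3/d = 3/d + d/11)
m(q, A) = -254 + 3/q + q/11 (m(q, A) = -254 + (3/q + q/11) = -254 + 3/q + q/11)
(4671304 + m(12, -928))*(Y(979, 43) - 3591676) = (4671304 + (-254 + 3/12 + (1/11)*12))*(10*979 - 3591676) = (4671304 + (-254 + 3*(1/12) + 12/11))*(9790 - 3591676) = (4671304 + (-254 + ¼ + 12/11))*(-3581886) = (4671304 - 11117/44)*(-3581886) = (205526259/44)*(-3581886) = -33462346806567/2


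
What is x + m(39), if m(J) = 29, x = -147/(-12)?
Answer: 165/4 ≈ 41.250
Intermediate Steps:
x = 49/4 (x = -147*(-1)/12 = -21*(-7/12) = 49/4 ≈ 12.250)
x + m(39) = 49/4 + 29 = 165/4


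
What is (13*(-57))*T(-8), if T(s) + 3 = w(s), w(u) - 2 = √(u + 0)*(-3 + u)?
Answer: 741 + 16302*I*√2 ≈ 741.0 + 23055.0*I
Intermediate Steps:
w(u) = 2 + √u*(-3 + u) (w(u) = 2 + √(u + 0)*(-3 + u) = 2 + √u*(-3 + u))
T(s) = -1 + s^(3/2) - 3*√s (T(s) = -3 + (2 + s^(3/2) - 3*√s) = -1 + s^(3/2) - 3*√s)
(13*(-57))*T(-8) = (13*(-57))*(-1 + (-8)^(3/2) - 6*I*√2) = -741*(-1 - 16*I*√2 - 6*I*√2) = -741*(-1 - 22*I*√2) = 741 + 16302*I*√2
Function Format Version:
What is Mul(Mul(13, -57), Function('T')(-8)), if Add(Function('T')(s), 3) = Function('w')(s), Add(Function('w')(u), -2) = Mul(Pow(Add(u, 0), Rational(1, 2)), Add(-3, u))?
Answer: Add(741, Mul(16302, I, Pow(2, Rational(1, 2)))) ≈ Add(741.00, Mul(23055., I))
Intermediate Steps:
Function('w')(u) = Add(2, Mul(Pow(u, Rational(1, 2)), Add(-3, u))) (Function('w')(u) = Add(2, Mul(Pow(Add(u, 0), Rational(1, 2)), Add(-3, u))) = Add(2, Mul(Pow(u, Rational(1, 2)), Add(-3, u))))
Function('T')(s) = Add(-1, Pow(s, Rational(3, 2)), Mul(-3, Pow(s, Rational(1, 2)))) (Function('T')(s) = Add(-3, Add(2, Pow(s, Rational(3, 2)), Mul(-3, Pow(s, Rational(1, 2))))) = Add(-1, Pow(s, Rational(3, 2)), Mul(-3, Pow(s, Rational(1, 2)))))
Mul(Mul(13, -57), Function('T')(-8)) = Mul(Mul(13, -57), Add(-1, Pow(-8, Rational(3, 2)), Mul(-3, Pow(-8, Rational(1, 2))))) = Mul(-741, Add(-1, Mul(-16, I, Pow(2, Rational(1, 2))), Mul(-3, Mul(2, I, Pow(2, Rational(1, 2)))))) = Mul(-741, Add(-1, Mul(-16, I, Pow(2, Rational(1, 2))), Mul(-6, I, Pow(2, Rational(1, 2))))) = Mul(-741, Add(-1, Mul(-22, I, Pow(2, Rational(1, 2))))) = Add(741, Mul(16302, I, Pow(2, Rational(1, 2))))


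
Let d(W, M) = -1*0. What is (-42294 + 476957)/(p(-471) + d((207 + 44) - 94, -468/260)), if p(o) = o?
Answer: -434663/471 ≈ -922.85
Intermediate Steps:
d(W, M) = 0
(-42294 + 476957)/(p(-471) + d((207 + 44) - 94, -468/260)) = (-42294 + 476957)/(-471 + 0) = 434663/(-471) = 434663*(-1/471) = -434663/471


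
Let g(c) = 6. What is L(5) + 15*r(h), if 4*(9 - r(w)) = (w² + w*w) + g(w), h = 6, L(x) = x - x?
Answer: -315/2 ≈ -157.50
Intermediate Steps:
L(x) = 0
r(w) = 15/2 - w²/2 (r(w) = 9 - ((w² + w*w) + 6)/4 = 9 - ((w² + w²) + 6)/4 = 9 - (2*w² + 6)/4 = 9 - (6 + 2*w²)/4 = 9 + (-3/2 - w²/2) = 15/2 - w²/2)
L(5) + 15*r(h) = 0 + 15*(15/2 - ½*6²) = 0 + 15*(15/2 - ½*36) = 0 + 15*(15/2 - 18) = 0 + 15*(-21/2) = 0 - 315/2 = -315/2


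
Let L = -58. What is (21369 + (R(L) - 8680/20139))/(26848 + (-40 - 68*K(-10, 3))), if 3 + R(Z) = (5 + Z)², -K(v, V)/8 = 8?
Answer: 13910047/17929464 ≈ 0.77582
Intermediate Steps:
K(v, V) = -64 (K(v, V) = -8*8 = -64)
R(Z) = -3 + (5 + Z)²
(21369 + (R(L) - 8680/20139))/(26848 + (-40 - 68*K(-10, 3))) = (21369 + ((-3 + (5 - 58)²) - 8680/20139))/(26848 + (-40 - 68*(-64))) = (21369 + ((-3 + (-53)²) - 8680/20139))/(26848 + (-40 + 4352)) = (21369 + ((-3 + 2809) - 1*1240/2877))/(26848 + 4312) = (21369 + (2806 - 1240/2877))/31160 = (21369 + 8071622/2877)*(1/31160) = (69550235/2877)*(1/31160) = 13910047/17929464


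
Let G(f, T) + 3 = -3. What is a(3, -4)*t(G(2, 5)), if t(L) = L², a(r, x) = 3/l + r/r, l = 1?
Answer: 144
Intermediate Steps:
G(f, T) = -6 (G(f, T) = -3 - 3 = -6)
a(r, x) = 4 (a(r, x) = 3/1 + r/r = 3*1 + 1 = 3 + 1 = 4)
a(3, -4)*t(G(2, 5)) = 4*(-6)² = 4*36 = 144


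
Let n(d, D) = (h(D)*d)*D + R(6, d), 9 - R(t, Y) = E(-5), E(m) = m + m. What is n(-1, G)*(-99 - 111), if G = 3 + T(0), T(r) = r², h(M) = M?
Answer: -2100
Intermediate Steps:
E(m) = 2*m
R(t, Y) = 19 (R(t, Y) = 9 - 2*(-5) = 9 - 1*(-10) = 9 + 10 = 19)
G = 3 (G = 3 + 0² = 3 + 0 = 3)
n(d, D) = 19 + d*D² (n(d, D) = (D*d)*D + 19 = d*D² + 19 = 19 + d*D²)
n(-1, G)*(-99 - 111) = (19 - 1*3²)*(-99 - 111) = (19 - 1*9)*(-210) = (19 - 9)*(-210) = 10*(-210) = -2100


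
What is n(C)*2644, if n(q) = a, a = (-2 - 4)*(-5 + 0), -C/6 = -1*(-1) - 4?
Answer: 79320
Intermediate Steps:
C = 18 (C = -6*(-1*(-1) - 4) = -6*(1 - 4) = -6*(-3) = 18)
a = 30 (a = -6*(-5) = 30)
n(q) = 30
n(C)*2644 = 30*2644 = 79320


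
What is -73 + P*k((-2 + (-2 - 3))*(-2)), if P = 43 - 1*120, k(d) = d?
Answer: -1151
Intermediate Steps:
P = -77 (P = 43 - 120 = -77)
-73 + P*k((-2 + (-2 - 3))*(-2)) = -73 - 77*(-2 + (-2 - 3))*(-2) = -73 - 77*(-2 - 5)*(-2) = -73 - (-539)*(-2) = -73 - 77*14 = -73 - 1078 = -1151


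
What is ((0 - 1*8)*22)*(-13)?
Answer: 2288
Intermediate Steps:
((0 - 1*8)*22)*(-13) = ((0 - 8)*22)*(-13) = -8*22*(-13) = -176*(-13) = 2288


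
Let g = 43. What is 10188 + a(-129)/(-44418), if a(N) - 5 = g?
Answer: 75421756/7403 ≈ 10188.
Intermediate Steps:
a(N) = 48 (a(N) = 5 + 43 = 48)
10188 + a(-129)/(-44418) = 10188 + 48/(-44418) = 10188 + 48*(-1/44418) = 10188 - 8/7403 = 75421756/7403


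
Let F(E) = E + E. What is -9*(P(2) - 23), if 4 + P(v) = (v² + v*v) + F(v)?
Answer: 135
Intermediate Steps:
F(E) = 2*E
P(v) = -4 + 2*v + 2*v² (P(v) = -4 + ((v² + v*v) + 2*v) = -4 + ((v² + v²) + 2*v) = -4 + (2*v² + 2*v) = -4 + (2*v + 2*v²) = -4 + 2*v + 2*v²)
-9*(P(2) - 23) = -9*((-4 + 2*2 + 2*2²) - 23) = -9*((-4 + 4 + 2*4) - 23) = -9*((-4 + 4 + 8) - 23) = -9*(8 - 23) = -9*(-15) = 135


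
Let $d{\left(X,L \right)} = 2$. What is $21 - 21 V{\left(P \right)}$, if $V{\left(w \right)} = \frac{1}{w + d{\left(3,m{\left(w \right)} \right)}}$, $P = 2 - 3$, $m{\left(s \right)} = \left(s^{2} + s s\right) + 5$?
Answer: $0$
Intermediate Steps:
$m{\left(s \right)} = 5 + 2 s^{2}$ ($m{\left(s \right)} = \left(s^{2} + s^{2}\right) + 5 = 2 s^{2} + 5 = 5 + 2 s^{2}$)
$P = -1$ ($P = 2 - 3 = -1$)
$V{\left(w \right)} = \frac{1}{2 + w}$ ($V{\left(w \right)} = \frac{1}{w + 2} = \frac{1}{2 + w}$)
$21 - 21 V{\left(P \right)} = 21 - \frac{21}{2 - 1} = 21 - \frac{21}{1} = 21 - 21 = 0$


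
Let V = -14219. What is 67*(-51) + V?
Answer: -17636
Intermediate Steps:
67*(-51) + V = 67*(-51) - 14219 = -3417 - 14219 = -17636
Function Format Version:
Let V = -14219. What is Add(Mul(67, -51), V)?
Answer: -17636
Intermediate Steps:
Add(Mul(67, -51), V) = Add(Mul(67, -51), -14219) = Add(-3417, -14219) = -17636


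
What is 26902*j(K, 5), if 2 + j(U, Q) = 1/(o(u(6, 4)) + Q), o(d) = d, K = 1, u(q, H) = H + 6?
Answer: -780158/15 ≈ -52011.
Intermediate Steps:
u(q, H) = 6 + H
j(U, Q) = -2 + 1/(10 + Q) (j(U, Q) = -2 + 1/((6 + 4) + Q) = -2 + 1/(10 + Q))
26902*j(K, 5) = 26902*((-19 - 2*5)/(10 + 5)) = 26902*((-19 - 10)/15) = 26902*((1/15)*(-29)) = 26902*(-29/15) = -780158/15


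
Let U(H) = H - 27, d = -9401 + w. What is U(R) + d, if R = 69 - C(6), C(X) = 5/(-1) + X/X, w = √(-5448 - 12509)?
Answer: -9355 + I*√17957 ≈ -9355.0 + 134.0*I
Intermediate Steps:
w = I*√17957 (w = √(-17957) = I*√17957 ≈ 134.0*I)
C(X) = -4 (C(X) = 5*(-1) + 1 = -5 + 1 = -4)
d = -9401 + I*√17957 ≈ -9401.0 + 134.0*I
R = 73 (R = 69 - 1*(-4) = 69 + 4 = 73)
U(H) = -27 + H
U(R) + d = (-27 + 73) + (-9401 + I*√17957) = 46 + (-9401 + I*√17957) = -9355 + I*√17957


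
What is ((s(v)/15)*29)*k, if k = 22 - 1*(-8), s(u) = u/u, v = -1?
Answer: 58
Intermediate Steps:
s(u) = 1
k = 30 (k = 22 + 8 = 30)
((s(v)/15)*29)*k = ((1/15)*29)*30 = (29/15)*30 = 58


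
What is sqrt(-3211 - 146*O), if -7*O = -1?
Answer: I*sqrt(158361)/7 ≈ 56.849*I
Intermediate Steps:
O = 1/7 (O = -1/7*(-1) = 1/7 ≈ 0.14286)
sqrt(-3211 - 146*O) = sqrt(-3211 - 146*1/7) = sqrt(-3211 - 146/7) = sqrt(-22623/7) = I*sqrt(158361)/7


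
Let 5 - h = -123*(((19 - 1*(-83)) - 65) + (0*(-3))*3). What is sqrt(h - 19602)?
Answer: I*sqrt(15046) ≈ 122.66*I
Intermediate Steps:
h = 4556 (h = 5 - (-123)*(((19 - 1*(-83)) - 65) + (0*(-3))*3) = 5 - (-123)*(((19 + 83) - 65) + 0*3) = 5 - (-123)*((102 - 65) + 0) = 5 - (-123)*(37 + 0) = 5 - (-123)*37 = 5 - 1*(-4551) = 5 + 4551 = 4556)
sqrt(h - 19602) = sqrt(4556 - 19602) = sqrt(-15046) = I*sqrt(15046)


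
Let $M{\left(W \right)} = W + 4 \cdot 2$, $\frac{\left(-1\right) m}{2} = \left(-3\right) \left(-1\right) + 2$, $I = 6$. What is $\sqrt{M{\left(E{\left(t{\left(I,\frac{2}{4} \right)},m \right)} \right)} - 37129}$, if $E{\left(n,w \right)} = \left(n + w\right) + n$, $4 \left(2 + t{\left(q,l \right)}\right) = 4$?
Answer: $i \sqrt{37133} \approx 192.7 i$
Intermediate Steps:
$t{\left(q,l \right)} = -1$ ($t{\left(q,l \right)} = -2 + \frac{1}{4} \cdot 4 = -2 + 1 = -1$)
$m = -10$ ($m = - 2 \left(\left(-3\right) \left(-1\right) + 2\right) = - 2 \left(3 + 2\right) = \left(-2\right) 5 = -10$)
$E{\left(n,w \right)} = w + 2 n$
$M{\left(W \right)} = 8 + W$ ($M{\left(W \right)} = W + 8 = 8 + W$)
$\sqrt{M{\left(E{\left(t{\left(I,\frac{2}{4} \right)},m \right)} \right)} - 37129} = \sqrt{\left(8 + \left(-10 + 2 \left(-1\right)\right)\right) - 37129} = \sqrt{\left(8 - 12\right) - 37129} = \sqrt{-4 - 37129} = \sqrt{-37133} = i \sqrt{37133}$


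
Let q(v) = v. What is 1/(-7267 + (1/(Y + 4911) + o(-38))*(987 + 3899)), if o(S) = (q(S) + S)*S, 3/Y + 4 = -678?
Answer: 3349299/47236845128051 ≈ 7.0904e-8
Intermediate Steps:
Y = -3/682 (Y = 3/(-4 - 678) = 3/(-682) = 3*(-1/682) = -3/682 ≈ -0.0043988)
o(S) = 2*S**2 (o(S) = (S + S)*S = (2*S)*S = 2*S**2)
1/(-7267 + (1/(Y + 4911) + o(-38))*(987 + 3899)) = 1/(-7267 + (1/(-3/682 + 4911) + 2*(-38)**2)*(987 + 3899)) = 1/(-7267 + (1/(3349299/682) + 2*1444)*4886) = 1/(-7267 + (682/3349299 + 2888)*4886) = 1/(-7267 + (9672776194/3349299)*4886) = 1/(-7267 + 47261184483884/3349299) = 1/(47236845128051/3349299) = 3349299/47236845128051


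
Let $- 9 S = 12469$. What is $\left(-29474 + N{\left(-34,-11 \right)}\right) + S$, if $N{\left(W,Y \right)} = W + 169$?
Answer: $- \frac{276520}{9} \approx -30724.0$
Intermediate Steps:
$N{\left(W,Y \right)} = 169 + W$
$S = - \frac{12469}{9}$ ($S = \left(- \frac{1}{9}\right) 12469 = - \frac{12469}{9} \approx -1385.4$)
$\left(-29474 + N{\left(-34,-11 \right)}\right) + S = \left(-29474 + \left(169 - 34\right)\right) - \frac{12469}{9} = \left(-29474 + 135\right) - \frac{12469}{9} = -29339 - \frac{12469}{9} = - \frac{276520}{9}$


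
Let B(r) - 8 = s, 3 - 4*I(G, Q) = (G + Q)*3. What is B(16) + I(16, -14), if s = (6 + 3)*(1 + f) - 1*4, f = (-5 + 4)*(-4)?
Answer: 193/4 ≈ 48.250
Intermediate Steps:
f = 4 (f = -1*(-4) = 4)
I(G, Q) = ¾ - 3*G/4 - 3*Q/4 (I(G, Q) = ¾ - (G + Q)*3/4 = ¾ - (3*G + 3*Q)/4 = ¾ + (-3*G/4 - 3*Q/4) = ¾ - 3*G/4 - 3*Q/4)
s = 41 (s = (6 + 3)*(1 + 4) - 1*4 = 9*5 - 4 = 45 - 4 = 41)
B(r) = 49 (B(r) = 8 + 41 = 49)
B(16) + I(16, -14) = 49 + (¾ - ¾*16 - ¾*(-14)) = 49 + (¾ - 12 + 21/2) = 49 - ¾ = 193/4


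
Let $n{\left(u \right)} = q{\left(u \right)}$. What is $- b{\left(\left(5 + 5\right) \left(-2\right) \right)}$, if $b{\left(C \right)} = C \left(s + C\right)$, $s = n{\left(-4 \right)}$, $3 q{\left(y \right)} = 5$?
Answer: $- \frac{1100}{3} \approx -366.67$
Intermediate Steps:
$q{\left(y \right)} = \frac{5}{3}$ ($q{\left(y \right)} = \frac{1}{3} \cdot 5 = \frac{5}{3}$)
$n{\left(u \right)} = \frac{5}{3}$
$s = \frac{5}{3} \approx 1.6667$
$b{\left(C \right)} = C \left(\frac{5}{3} + C\right)$
$- b{\left(\left(5 + 5\right) \left(-2\right) \right)} = - \frac{\left(5 + 5\right) \left(-2\right) \left(5 + 3 \left(5 + 5\right) \left(-2\right)\right)}{3} = - \frac{10 \left(-2\right) \left(5 + 3 \cdot 10 \left(-2\right)\right)}{3} = - \frac{\left(-20\right) \left(5 + 3 \left(-20\right)\right)}{3} = - \frac{\left(-20\right) \left(5 - 60\right)}{3} = - \frac{\left(-20\right) \left(-55\right)}{3} = \left(-1\right) \frac{1100}{3} = - \frac{1100}{3}$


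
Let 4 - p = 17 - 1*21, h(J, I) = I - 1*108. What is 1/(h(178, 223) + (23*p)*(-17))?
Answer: -1/3013 ≈ -0.00033189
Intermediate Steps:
h(J, I) = -108 + I (h(J, I) = I - 108 = -108 + I)
p = 8 (p = 4 - (17 - 1*21) = 4 - (17 - 21) = 4 - 1*(-4) = 4 + 4 = 8)
1/(h(178, 223) + (23*p)*(-17)) = 1/((-108 + 223) + (23*8)*(-17)) = 1/(115 + 184*(-17)) = 1/(115 - 3128) = 1/(-3013) = -1/3013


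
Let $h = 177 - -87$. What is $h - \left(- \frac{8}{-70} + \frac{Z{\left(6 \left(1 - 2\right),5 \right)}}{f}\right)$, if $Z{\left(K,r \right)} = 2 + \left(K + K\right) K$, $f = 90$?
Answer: $\frac{16573}{63} \approx 263.06$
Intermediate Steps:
$Z{\left(K,r \right)} = 2 + 2 K^{2}$ ($Z{\left(K,r \right)} = 2 + 2 K K = 2 + 2 K^{2}$)
$h = 264$ ($h = 177 + 87 = 264$)
$h - \left(- \frac{8}{-70} + \frac{Z{\left(6 \left(1 - 2\right),5 \right)}}{f}\right) = 264 - \left(- \frac{8}{-70} + \frac{2 + 2 \left(6 \left(1 - 2\right)\right)^{2}}{90}\right) = 264 - \left(\left(-8\right) \left(- \frac{1}{70}\right) + \left(2 + 2 \left(6 \left(-1\right)\right)^{2}\right) \frac{1}{90}\right) = 264 - \left(\frac{4}{35} + \left(2 + 2 \left(-6\right)^{2}\right) \frac{1}{90}\right) = 264 - \left(\frac{4}{35} + \left(2 + 2 \cdot 36\right) \frac{1}{90}\right) = 264 - \left(\frac{4}{35} + \left(2 + 72\right) \frac{1}{90}\right) = 264 - \left(\frac{4}{35} + 74 \cdot \frac{1}{90}\right) = 264 - \left(\frac{4}{35} + \frac{37}{45}\right) = 264 - \frac{59}{63} = \frac{16573}{63}$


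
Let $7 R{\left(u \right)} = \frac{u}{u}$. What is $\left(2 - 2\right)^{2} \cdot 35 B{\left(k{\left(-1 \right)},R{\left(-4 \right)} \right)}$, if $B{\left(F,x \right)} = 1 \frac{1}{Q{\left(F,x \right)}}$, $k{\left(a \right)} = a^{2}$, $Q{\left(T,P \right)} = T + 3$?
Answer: $0$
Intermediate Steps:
$Q{\left(T,P \right)} = 3 + T$
$R{\left(u \right)} = \frac{1}{7}$ ($R{\left(u \right)} = \frac{u \frac{1}{u}}{7} = \frac{1}{7} \cdot 1 = \frac{1}{7}$)
$B{\left(F,x \right)} = \frac{1}{3 + F}$ ($B{\left(F,x \right)} = 1 \frac{1}{3 + F} = \frac{1}{3 + F}$)
$\left(2 - 2\right)^{2} \cdot 35 B{\left(k{\left(-1 \right)},R{\left(-4 \right)} \right)} = \frac{\left(2 - 2\right)^{2} \cdot 35}{3 + \left(-1\right)^{2}} = \frac{0^{2} \cdot 35}{3 + 1} = \frac{0 \cdot 35}{4} = 0 \cdot \frac{1}{4} = 0$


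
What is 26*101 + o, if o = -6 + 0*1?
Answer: 2620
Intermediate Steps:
o = -6 (o = -6 + 0 = -6)
26*101 + o = 26*101 - 6 = 2626 - 6 = 2620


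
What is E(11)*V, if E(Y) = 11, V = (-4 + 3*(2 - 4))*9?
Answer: -990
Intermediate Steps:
V = -90 (V = (-4 + 3*(-2))*9 = (-4 - 6)*9 = -10*9 = -90)
E(11)*V = 11*(-90) = -990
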